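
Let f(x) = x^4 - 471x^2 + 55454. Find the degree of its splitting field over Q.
[K : Q] = 4

Solving the quadratic in x^2: x^2 = (471 ± √(471^2 - 4·55454))/2 = (471 ± √25)/2 = (471 ± 5)/2, giving x^2 = 238 or x^2 = 233. So f(x) = (x^2 - 238)(x^2 - 233) and the roots of f are ±√238, ±√233. Hence the splitting field is K = Q(√238, √233). Since 238 and 233 are distinct squarefree integers > 1, their product 55454 is not a perfect square, so √233 ∉ Q(√238). By the tower law [K:Q] = [Q(√238,√233):Q(√238)] · [Q(√238):Q] = 2 · 2 = 4.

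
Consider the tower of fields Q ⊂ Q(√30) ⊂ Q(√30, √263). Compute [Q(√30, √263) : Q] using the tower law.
[Q(√30, √263) : Q] = 4

[Q(√30):Q] = 2 (min poly x^2 - 30, irreducible since 30 is squarefree > 1). For the top step, suppose √263 ∈ Q(√30), say √263 = c + d√30 with c, d ∈ Q. Squaring: 263 = c^2 + 30d^2 + 2cd√30. Since √30 ∉ Q this forces 2cd = 0. If d = 0 then √263 = c ∈ Q, contradicting 263 squarefree > 1. If c = 0 then 263 = 30d^2, so 30·263 = (30d)^2 is a perfect square in Q — but 30·263 = 7890 is not a perfect square (since 30 and 263 are distinct squarefree integers). Contradiction. Hence √263 ∉ Q(√30), so x^2 - 263 stays irreducible over Q(√30) and [Q(√30, √263) : Q(√30)] = 2. By the tower law, [Q(√30, √263) : Q] = 2 · 2 = 4.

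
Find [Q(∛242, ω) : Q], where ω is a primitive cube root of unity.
[Q(∛242, ω) : Q] = 6

[Q(∛242):Q] = 3 (min poly x^3 - 242, irreducible since 242 is not a perfect cube). [Q(ω):Q] = 2 (min poly x^2 + x + 1). Since Q(∛242) ⊂ R and ω ∉ R, we have ω ∉ Q(∛242), so x^2 + x + 1 remains irreducible over Q(∛242) and [Q(∛242, ω) : Q(∛242)] = 2. By the tower law, [Q(∛242, ω) : Q] = 3 · 2 = 6. (In fact Q(∛242, ω) is the splitting field of x^3 - 242 over Q.)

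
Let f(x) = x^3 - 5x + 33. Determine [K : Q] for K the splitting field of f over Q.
[K : Q] = 6

By the rational root test, any rational root of the monic integer polynomial f(x) = x^3 - 5x + 33 must be an integer dividing the constant term 33, i.e. one of ±{1, 3, 11, 33}. Evaluating: f(1) = 29, f(-1) = 37, f(3) = 45, f(-3) = 21, f(11) = 1309, f(-11) = -1243, f(33) = 35805, f(-33) = -35739; none is 0, so f has no rational root and is therefore irreducible over Q (a cubic with no linear factor over a field is irreducible). For an irreducible cubic, the Galois group is A_3 or S_3 according as the discriminant disc(f) = -4a^3 - 27b^2 = -4·(-5)^3 - 27·(33)^2 = -28903 is or is not a square in Q. Here disc(f) = -28903 is not a perfect square in Q, so the Galois group of f over Q is not contained in A_3 and must be all of S_3. The splitting field has degree |S_3| = 6 over Q, so [K : Q] = 6.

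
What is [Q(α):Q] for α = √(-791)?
[Q(α):Q] = 2

[Q(α):Q] equals the degree of the minimal polynomial of α. Here α^2 = -791 and x^2 + 791 is irreducible (d = -791 is squarefree, ≠ 1, hence not a square), so deg(m_α) = 2. Thus [Q(α):Q] = 2.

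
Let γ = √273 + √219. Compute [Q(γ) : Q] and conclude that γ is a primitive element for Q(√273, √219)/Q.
[Q(γ) : Q] = 4 (equivalently, Q(γ) = Q(√273, √219))

Obviously Q(γ) ⊆ Q(√273, √219), and [Q(√273, √219):Q] = 4 (since 273, 219 are distinct squarefree integers > 1 with 59787 not a perfect square). To show equality we compute the minimal polynomial of γ. From γ = √273 + √219: γ^2 = 273 + 2√(59787) + 219 = 492 + 2√(59787), so γ^2 - 492 = 2√(59787); squaring, (γ^2 - 492)^2 = 4·59787, i.e. γ^4 - 984γ^2 + 242064 - 239148 = 0, i.e. γ^4 - 984γ^2 + 2916 = 0. So γ is a root of x^4 - 984x^2 + 2916. This polynomial is irreducible over Q: it has no rational root (each ±√273 ± √219 is irrational), and any factorization into two quadratics over Q would force √(59787) ∈ Q (pairing opposite roots) or √273, √219 ∈ Q (other pairings), all impossible. Hence [Q(γ):Q] = 4 = [Q(√273, √219):Q], so Q(γ) = Q(√273, √219).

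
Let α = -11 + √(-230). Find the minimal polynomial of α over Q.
m_α(x) = x^2 + 22x + 351

From α + 11 = √(-230), squaring gives (α + 11)^2 = -230, i.e. α^2 + 22α + 121 = -230, so α^2 + 22α + 351 = 0. The discriminant of x^2 + 22x + 351 is (22)^2 - 4·(351) = 484 - 1404 = -920, and 4·(-230) is not a perfect square in Q since -230 is squarefree and ≠ 1. Hence x^2 + 22x + 351 is irreducible over Q and is the minimal polynomial of α.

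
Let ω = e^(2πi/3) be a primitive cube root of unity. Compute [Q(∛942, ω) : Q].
[Q(∛942, ω) : Q] = 6

[Q(∛942):Q] = 3 (min poly x^3 - 942, irreducible since 942 is not a perfect cube). [Q(ω):Q] = 2 (min poly x^2 + x + 1). Since Q(∛942) ⊂ R and ω ∉ R, we have ω ∉ Q(∛942), so x^2 + x + 1 remains irreducible over Q(∛942) and [Q(∛942, ω) : Q(∛942)] = 2. By the tower law, [Q(∛942, ω) : Q] = 3 · 2 = 6. (In fact Q(∛942, ω) is the splitting field of x^3 - 942 over Q.)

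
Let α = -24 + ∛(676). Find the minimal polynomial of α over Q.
m_α(x) = x^3 + 72x^2 + 1728x + 13148

Set β = α + 24 = ∛(676), so β^3 = 676. Then (α + 24)^3 - 676 = 0, i.e. α is a root of g(x) = (x + 24)^3 - 676 = x^3 + 72x^2 + 1728x + 13148. Since g(x) = h(x + 24) where h(x) = x^3 - 676, and h is irreducible over Q (because 676 is not a perfect cube, so h has no rational root, and a monic cubic with no rational root is irreducible), g is also irreducible (irreducibility is preserved under the substitution x → x + 24). Hence m_α(x) = x^3 + 72x^2 + 1728x + 13148.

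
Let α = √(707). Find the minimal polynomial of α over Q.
m_α(x) = x^2 - 707

α satisfies α^2 - 707 = 0, so x^2 - 707 annihilates α. Since d = 707 is squarefree and ≠ 1, it is not a perfect square in Q, so x^2 - 707 has no rational root and is therefore irreducible over Q (a degree-2 polynomial over a field is irreducible iff it has no root). Hence m_α(x) = x^2 - 707.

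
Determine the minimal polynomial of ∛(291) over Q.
m_α(x) = x^3 - 291

α satisfies α^3 = 291, so x^3 - 291 annihilates α. By the rational root test, a rational root p/q (in lowest terms) of x^3 - 291 would satisfy p^3 = 291 q^3, forcing q = 1 and p^3 = 291; but 291 is not a perfect cube, contradiction. A monic cubic over Q with no rational root is irreducible (any nontrivial factorization would include a linear factor). Hence x^3 - 291 is the minimal polynomial of α, and in particular [Q(α):Q] = 3.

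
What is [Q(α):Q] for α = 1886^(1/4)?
[Q(α):Q] = 4

α is a root of x^4 - 1886. By Eisenstein's criterion at the prime p = 2 (which divides the constant term 1886 but p^2 = 4 does not, since 1886 is squarefree), x^4 - 1886 is irreducible over Q. Hence [Q(α):Q] = 4.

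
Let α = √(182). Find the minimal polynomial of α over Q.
m_α(x) = x^2 - 182

α satisfies α^2 - 182 = 0, so x^2 - 182 annihilates α. Since d = 182 is squarefree and ≠ 1, it is not a perfect square in Q, so x^2 - 182 has no rational root and is therefore irreducible over Q (a degree-2 polynomial over a field is irreducible iff it has no root). Hence m_α(x) = x^2 - 182.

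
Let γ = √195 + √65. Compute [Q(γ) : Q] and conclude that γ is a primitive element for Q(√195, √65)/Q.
[Q(γ) : Q] = 4 (equivalently, Q(γ) = Q(√195, √65))

Obviously Q(γ) ⊆ Q(√195, √65), and [Q(√195, √65):Q] = 4 (since 195, 65 are distinct squarefree integers > 1 with 12675 not a perfect square). To show equality we compute the minimal polynomial of γ. From γ = √195 + √65: γ^2 = 195 + 2√(12675) + 65 = 260 + 2√(12675), so γ^2 - 260 = 2√(12675); squaring, (γ^2 - 260)^2 = 4·12675, i.e. γ^4 - 520γ^2 + 67600 - 50700 = 0, i.e. γ^4 - 520γ^2 + 16900 = 0. So γ is a root of x^4 - 520x^2 + 16900. This polynomial is irreducible over Q: it has no rational root (each ±√195 ± √65 is irrational), and any factorization into two quadratics over Q would force √(12675) ∈ Q (pairing opposite roots) or √195, √65 ∈ Q (other pairings), all impossible. Hence [Q(γ):Q] = 4 = [Q(√195, √65):Q], so Q(γ) = Q(√195, √65).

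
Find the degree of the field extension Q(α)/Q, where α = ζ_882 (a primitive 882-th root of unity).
[Q(α):Q] = 252

The minimal polynomial of ζ_882 over Q is the 882-th cyclotomic polynomial Φ_882(x), which is irreducible over Q and has degree φ(882) = 252. Hence [Q(α):Q] = φ(882) = 252.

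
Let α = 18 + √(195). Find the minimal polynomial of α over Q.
m_α(x) = x^2 - 36x + 129

From α - 18 = √(195), squaring gives (α - 18)^2 = 195, i.e. α^2 - 36α + 324 = 195, so α^2 - 36α + 129 = 0. The discriminant of x^2 - 36x + 129 is (-36)^2 - 4·(129) = 1296 - 516 = 780, and 4·(195) is not a perfect square in Q since 195 is squarefree and ≠ 1. Hence x^2 - 36x + 129 is irreducible over Q and is the minimal polynomial of α.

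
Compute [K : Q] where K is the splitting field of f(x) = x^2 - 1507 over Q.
[K : Q] = 2

f(x) = x^2 - 1507 factors as (x - √1507)(x + √1507). The splitting field is K = Q(√1507). Since 1507 is squarefree and > 1, it is not a perfect square, so x^2 - 1507 is irreducible over Q and [Q(√1507) : Q] = 2. Hence [K : Q] = 2.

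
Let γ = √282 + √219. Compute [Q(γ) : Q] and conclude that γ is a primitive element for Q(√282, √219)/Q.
[Q(γ) : Q] = 4 (equivalently, Q(γ) = Q(√282, √219))

Obviously Q(γ) ⊆ Q(√282, √219), and [Q(√282, √219):Q] = 4 (since 282, 219 are distinct squarefree integers > 1 with 61758 not a perfect square). To show equality we compute the minimal polynomial of γ. From γ = √282 + √219: γ^2 = 282 + 2√(61758) + 219 = 501 + 2√(61758), so γ^2 - 501 = 2√(61758); squaring, (γ^2 - 501)^2 = 4·61758, i.e. γ^4 - 1002γ^2 + 251001 - 247032 = 0, i.e. γ^4 - 1002γ^2 + 3969 = 0. So γ is a root of x^4 - 1002x^2 + 3969. This polynomial is irreducible over Q: it has no rational root (each ±√282 ± √219 is irrational), and any factorization into two quadratics over Q would force √(61758) ∈ Q (pairing opposite roots) or √282, √219 ∈ Q (other pairings), all impossible. Hence [Q(γ):Q] = 4 = [Q(√282, √219):Q], so Q(γ) = Q(√282, √219).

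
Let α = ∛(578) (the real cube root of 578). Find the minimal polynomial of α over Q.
m_α(x) = x^3 - 578

α satisfies α^3 = 578, so x^3 - 578 annihilates α. By the rational root test, a rational root p/q (in lowest terms) of x^3 - 578 would satisfy p^3 = 578 q^3, forcing q = 1 and p^3 = 578; but 578 is not a perfect cube, contradiction. A monic cubic over Q with no rational root is irreducible (any nontrivial factorization would include a linear factor). Hence x^3 - 578 is the minimal polynomial of α, and in particular [Q(α):Q] = 3.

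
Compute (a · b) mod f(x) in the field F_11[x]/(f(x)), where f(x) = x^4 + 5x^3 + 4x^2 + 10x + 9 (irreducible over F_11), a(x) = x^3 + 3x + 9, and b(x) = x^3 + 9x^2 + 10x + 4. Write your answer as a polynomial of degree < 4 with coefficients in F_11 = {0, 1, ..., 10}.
a · b ≡ 3x^3 + 7x^2 + 3 (mod f(x))

Multiply in F_11[x]: a(x)·b(x) = (x^3 + 3x + 9)·(x^3 + 9x^2 + 10x + 4) = x^6 + 9x^5 + 2x^4 + 7x^3 + x^2 + 3x + 3. This has degree ≥ 4, so divide by f(x) over F_11: x^6 + 9x^5 + 2x^4 + 7x^3 + x^2 + 3x + 3 = (x^2 + 4x)·(x^4 + 5x^3 + 4x^2 + 10x + 9) + (3x^3 + 7x^2 + 3). Hence a·b ≡ 3x^3 + 7x^2 + 3 (mod f). (F_11[x]/(f) is a field with 11^4 = 14641 elements since f is irreducible of degree 4.)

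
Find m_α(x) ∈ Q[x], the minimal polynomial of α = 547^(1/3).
m_α(x) = x^3 - 547

α satisfies α^3 = 547, so x^3 - 547 annihilates α. By the rational root test, a rational root p/q (in lowest terms) of x^3 - 547 would satisfy p^3 = 547 q^3, forcing q = 1 and p^3 = 547; but 547 is not a perfect cube, contradiction. A monic cubic over Q with no rational root is irreducible (any nontrivial factorization would include a linear factor). Hence x^3 - 547 is the minimal polynomial of α, and in particular [Q(α):Q] = 3.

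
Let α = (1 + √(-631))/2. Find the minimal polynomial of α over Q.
m_α(x) = x^2 - x + 158

From 2α - 1 = √(-631), squaring gives (2α - 1)^2 = -631, i.e. 4α^2 - 4α + 1 = -631, so α^2 - α + (1 + 631)/4 = 0. Since -631 ≡ 1 (mod 4), (1 + 631)/4 = 158 ∈ Z. The polynomial x^2 - x + 158 has discriminant 1 - 4·(158) = -631, which is not a perfect square in Q (d = -631 is squarefree and ≠ 1), so x^2 - x + 158 is irreducible over Q. It is the minimal polynomial of α.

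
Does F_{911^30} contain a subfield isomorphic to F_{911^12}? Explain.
No: F_{911^12} is not a subfield of F_{911^30}

F_{p^m} embeds in F_{p^n} iff m | n. Here 12 ∤ 30 (since 30 = 2·12 + 6 with remainder 6 ≠ 0), so F_{911^12} is not a subfield of F_{911^30}. Equivalently: if it were, the tower law would give 12 = [F_{911^12}:F_911] dividing [F_{911^30}:F_911] = 30, contradiction.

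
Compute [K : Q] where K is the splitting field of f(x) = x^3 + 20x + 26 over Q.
[K : Q] = 6

By the rational root test, any rational root of the monic integer polynomial f(x) = x^3 + 20x + 26 must be an integer dividing the constant term 26, i.e. one of ±{1, 2, 13, 26}. Evaluating: f(1) = 47, f(-1) = 5, f(2) = 74, f(-2) = -22, f(13) = 2483, f(-13) = -2431, f(26) = 18122, f(-26) = -18070; none is 0, so f has no rational root and is therefore irreducible over Q (a cubic with no linear factor over a field is irreducible). For an irreducible cubic, the Galois group is A_3 or S_3 according as the discriminant disc(f) = -4a^3 - 27b^2 = -4·(20)^3 - 27·(26)^2 = -50252 is or is not a square in Q. Here disc(f) = -50252 is not a perfect square in Q, so the Galois group of f over Q is not contained in A_3 and must be all of S_3. The splitting field has degree |S_3| = 6 over Q, so [K : Q] = 6.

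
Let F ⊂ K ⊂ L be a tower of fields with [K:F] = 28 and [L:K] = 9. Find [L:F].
[L:F] = 252

The tower law says that for any tower of field extensions F ⊂ K ⊂ L with finite degrees, [L:F] = [L:K] · [K:F]. Here this gives [L:F] = 9 · 28 = 252.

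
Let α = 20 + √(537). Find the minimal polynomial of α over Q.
m_α(x) = x^2 - 40x - 137

From α - 20 = √(537), squaring gives (α - 20)^2 = 537, i.e. α^2 - 40α + 400 = 537, so α^2 - 40α - 137 = 0. The discriminant of x^2 - 40x - 137 is (-40)^2 - 4·(-137) = 1600 + 548 = 2148, and 4·(537) is not a perfect square in Q since 537 is squarefree and ≠ 1. Hence x^2 - 40x - 137 is irreducible over Q and is the minimal polynomial of α.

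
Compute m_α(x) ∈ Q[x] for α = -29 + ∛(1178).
m_α(x) = x^3 + 87x^2 + 2523x + 23211

Set β = α + 29 = ∛(1178), so β^3 = 1178. Then (α + 29)^3 - 1178 = 0, i.e. α is a root of g(x) = (x + 29)^3 - 1178 = x^3 + 87x^2 + 2523x + 23211. Since g(x) = h(x + 29) where h(x) = x^3 - 1178, and h is irreducible over Q (because 1178 is not a perfect cube, so h has no rational root, and a monic cubic with no rational root is irreducible), g is also irreducible (irreducibility is preserved under the substitution x → x + 29). Hence m_α(x) = x^3 + 87x^2 + 2523x + 23211.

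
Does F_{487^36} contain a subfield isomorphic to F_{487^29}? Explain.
No: F_{487^29} is not a subfield of F_{487^36}

F_{p^m} embeds in F_{p^n} iff m | n. Here 29 ∤ 36 (since 36 = 1·29 + 7 with remainder 7 ≠ 0), so F_{487^29} is not a subfield of F_{487^36}. Equivalently: if it were, the tower law would give 29 = [F_{487^29}:F_487] dividing [F_{487^36}:F_487] = 36, contradiction.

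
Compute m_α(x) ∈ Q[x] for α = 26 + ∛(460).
m_α(x) = x^3 - 78x^2 + 2028x - 18036

Set β = α - 26 = ∛(460), so β^3 = 460. Then (α - 26)^3 - 460 = 0, i.e. α is a root of g(x) = (x - 26)^3 - 460 = x^3 - 78x^2 + 2028x - 18036. Since g(x) = h(x - 26) where h(x) = x^3 - 460, and h is irreducible over Q (because 460 is not a perfect cube, so h has no rational root, and a monic cubic with no rational root is irreducible), g is also irreducible (irreducibility is preserved under the substitution x → x - 26). Hence m_α(x) = x^3 - 78x^2 + 2028x - 18036.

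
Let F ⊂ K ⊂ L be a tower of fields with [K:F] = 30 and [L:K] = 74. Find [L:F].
[L:F] = 2220

The tower law says that for any tower of field extensions F ⊂ K ⊂ L with finite degrees, [L:F] = [L:K] · [K:F]. Here this gives [L:F] = 74 · 30 = 2220.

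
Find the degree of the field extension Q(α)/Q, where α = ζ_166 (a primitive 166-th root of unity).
[Q(α):Q] = 82

The minimal polynomial of ζ_166 over Q is the 166-th cyclotomic polynomial Φ_166(x), which is irreducible over Q and has degree φ(166) = 82. Hence [Q(α):Q] = φ(166) = 82.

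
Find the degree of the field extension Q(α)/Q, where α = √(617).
[Q(α):Q] = 2

[Q(α):Q] equals the degree of the minimal polynomial of α. Here α^2 = 617 and x^2 - 617 is irreducible (d = 617 is squarefree, ≠ 1, hence not a square), so deg(m_α) = 2. Thus [Q(α):Q] = 2.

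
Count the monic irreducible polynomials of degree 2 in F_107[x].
There are 5671 monic irreducible polynomials of degree 2 over F_107

Each element of F_{107^2} that lies in no proper subfield is a root of exactly one monic irreducible of degree 2 over F_107, and each such polynomial has 2 distinct roots in F_{107^2}. By Möbius inversion the count is N_107(2) = (1/2) Σ_{d|2} μ(2/d) · 107^d = (1/2)(μ(2)·107^1 + μ(1)·107^2) = 11342/2 = 5671.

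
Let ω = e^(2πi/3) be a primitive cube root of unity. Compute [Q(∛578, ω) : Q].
[Q(∛578, ω) : Q] = 6

[Q(∛578):Q] = 3 (min poly x^3 - 578, irreducible since 578 is not a perfect cube). [Q(ω):Q] = 2 (min poly x^2 + x + 1). Since Q(∛578) ⊂ R and ω ∉ R, we have ω ∉ Q(∛578), so x^2 + x + 1 remains irreducible over Q(∛578) and [Q(∛578, ω) : Q(∛578)] = 2. By the tower law, [Q(∛578, ω) : Q] = 3 · 2 = 6. (In fact Q(∛578, ω) is the splitting field of x^3 - 578 over Q.)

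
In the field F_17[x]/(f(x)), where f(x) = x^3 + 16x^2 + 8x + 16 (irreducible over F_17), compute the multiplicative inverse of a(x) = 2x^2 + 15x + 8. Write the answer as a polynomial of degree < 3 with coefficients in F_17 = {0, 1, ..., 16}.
a(x)^(-1) ≡ 7x^2 + 16x + 11 (mod f(x))

Since f is irreducible over F_17, F_17[x]/(f) is a field and a(x) ≠ 0 has an inverse. Apply the extended Euclidean algorithm to f(x) and a(x) in F_17[x]: f(x) = (9x)·a(x) + (4x + 16);  a(x) = (9x + 6)·(4x + 16) + (14). The last nonzero remainder is the constant 14 = gcd(f, a) in F_17. Back-substituting through the division chain expresses 14 = s(x)·a(x) + t(x)·f(x) with s(x) ≡ 13x^2 + 3x + 1 (mod f), so (13x^2 + 3x + 1)·a(x) ≡ 14 (mod f). Multiplying by 14^(-1) ≡ 11 in F_17 gives a(x)^(-1) ≡ 11·(13x^2 + 3x + 1) ≡ 7x^2 + 16x + 11 (mod f). Check: (2x^2 + 15x + 8)·(7x^2 + 16x + 11) = 14x^4 + x^3 + 12x^2 + 4x + 3 ≡ 1 (mod x^3 + 16x^2 + 8x + 16).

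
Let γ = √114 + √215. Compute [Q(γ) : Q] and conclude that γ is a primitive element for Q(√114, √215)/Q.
[Q(γ) : Q] = 4 (equivalently, Q(γ) = Q(√114, √215))

Obviously Q(γ) ⊆ Q(√114, √215), and [Q(√114, √215):Q] = 4 (since 114, 215 are distinct squarefree integers > 1 with 24510 not a perfect square). To show equality we compute the minimal polynomial of γ. From γ = √114 + √215: γ^2 = 114 + 2√(24510) + 215 = 329 + 2√(24510), so γ^2 - 329 = 2√(24510); squaring, (γ^2 - 329)^2 = 4·24510, i.e. γ^4 - 658γ^2 + 108241 - 98040 = 0, i.e. γ^4 - 658γ^2 + 10201 = 0. So γ is a root of x^4 - 658x^2 + 10201. This polynomial is irreducible over Q: it has no rational root (each ±√114 ± √215 is irrational), and any factorization into two quadratics over Q would force √(24510) ∈ Q (pairing opposite roots) or √114, √215 ∈ Q (other pairings), all impossible. Hence [Q(γ):Q] = 4 = [Q(√114, √215):Q], so Q(γ) = Q(√114, √215).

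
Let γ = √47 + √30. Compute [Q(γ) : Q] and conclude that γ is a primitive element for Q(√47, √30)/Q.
[Q(γ) : Q] = 4 (equivalently, Q(γ) = Q(√47, √30))

Obviously Q(γ) ⊆ Q(√47, √30), and [Q(√47, √30):Q] = 4 (since 47, 30 are distinct squarefree integers > 1 with 1410 not a perfect square). To show equality we compute the minimal polynomial of γ. From γ = √47 + √30: γ^2 = 47 + 2√(1410) + 30 = 77 + 2√(1410), so γ^2 - 77 = 2√(1410); squaring, (γ^2 - 77)^2 = 4·1410, i.e. γ^4 - 154γ^2 + 5929 - 5640 = 0, i.e. γ^4 - 154γ^2 + 289 = 0. So γ is a root of x^4 - 154x^2 + 289. This polynomial is irreducible over Q: it has no rational root (each ±√47 ± √30 is irrational), and any factorization into two quadratics over Q would force √(1410) ∈ Q (pairing opposite roots) or √47, √30 ∈ Q (other pairings), all impossible. Hence [Q(γ):Q] = 4 = [Q(√47, √30):Q], so Q(γ) = Q(√47, √30).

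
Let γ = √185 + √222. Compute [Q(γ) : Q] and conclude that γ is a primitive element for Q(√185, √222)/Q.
[Q(γ) : Q] = 4 (equivalently, Q(γ) = Q(√185, √222))

Obviously Q(γ) ⊆ Q(√185, √222), and [Q(√185, √222):Q] = 4 (since 185, 222 are distinct squarefree integers > 1 with 41070 not a perfect square). To show equality we compute the minimal polynomial of γ. From γ = √185 + √222: γ^2 = 185 + 2√(41070) + 222 = 407 + 2√(41070), so γ^2 - 407 = 2√(41070); squaring, (γ^2 - 407)^2 = 4·41070, i.e. γ^4 - 814γ^2 + 165649 - 164280 = 0, i.e. γ^4 - 814γ^2 + 1369 = 0. So γ is a root of x^4 - 814x^2 + 1369. This polynomial is irreducible over Q: it has no rational root (each ±√185 ± √222 is irrational), and any factorization into two quadratics over Q would force √(41070) ∈ Q (pairing opposite roots) or √185, √222 ∈ Q (other pairings), all impossible. Hence [Q(γ):Q] = 4 = [Q(√185, √222):Q], so Q(γ) = Q(√185, √222).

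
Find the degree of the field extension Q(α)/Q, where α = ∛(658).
[Q(α):Q] = 3

The minimal polynomial of α is x^3 - 658, irreducible over Q since 658 is not a perfect cube (so x^3 - 658 has no rational root). Hence [Q(α):Q] = deg(m_α) = 3.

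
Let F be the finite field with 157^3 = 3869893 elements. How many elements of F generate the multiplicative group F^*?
There are φ(3869892) = 1190592 primitive elements

F_q^* is cyclic of order q - 1 = 3869892. A cyclic group of order m has exactly φ(m) generators. Here m = 3869892 = 2^2 · 3^2 · 13 · 8269, so the number of primitive elements is φ(3869892) = 1190592.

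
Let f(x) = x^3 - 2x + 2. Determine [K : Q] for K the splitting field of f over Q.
[K : Q] = 6

By the rational root test, any rational root of the monic integer polynomial f(x) = x^3 - 2x + 2 must be an integer dividing the constant term 2, i.e. one of ±{1, 2}. Evaluating: f(1) = 1, f(-1) = 3, f(2) = 6, f(-2) = -2; none is 0, so f has no rational root and is therefore irreducible over Q (a cubic with no linear factor over a field is irreducible). For an irreducible cubic, the Galois group is A_3 or S_3 according as the discriminant disc(f) = -4a^3 - 27b^2 = -4·(-2)^3 - 27·(2)^2 = -76 is or is not a square in Q. Here disc(f) = -76 is not a perfect square in Q, so the Galois group of f over Q is not contained in A_3 and must be all of S_3. The splitting field has degree |S_3| = 6 over Q, so [K : Q] = 6.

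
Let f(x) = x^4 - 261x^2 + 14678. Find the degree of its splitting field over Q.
[K : Q] = 4

Solving the quadratic in x^2: x^2 = (261 ± √(261^2 - 4·14678))/2 = (261 ± √9409)/2 = (261 ± 97)/2, giving x^2 = 179 or x^2 = 82. So f(x) = (x^2 - 179)(x^2 - 82) and the roots of f are ±√179, ±√82. Hence the splitting field is K = Q(√179, √82). Since 179 and 82 are distinct squarefree integers > 1, their product 14678 is not a perfect square, so √82 ∉ Q(√179). By the tower law [K:Q] = [Q(√179,√82):Q(√179)] · [Q(√179):Q] = 2 · 2 = 4.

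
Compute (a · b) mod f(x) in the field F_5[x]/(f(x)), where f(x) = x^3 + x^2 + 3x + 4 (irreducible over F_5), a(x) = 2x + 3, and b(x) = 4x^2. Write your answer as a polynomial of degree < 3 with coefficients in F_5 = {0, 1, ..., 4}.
a · b ≡ 4x^2 + x + 3 (mod f(x))

Multiply in F_5[x]: a(x)·b(x) = (2x + 3)·(4x^2) = 3x^3 + 2x^2. This has degree ≥ 3, so divide by f(x) over F_5: 3x^3 + 2x^2 = (3)·(x^3 + x^2 + 3x + 4) + (4x^2 + x + 3). Hence a·b ≡ 4x^2 + x + 3 (mod f). (F_5[x]/(f) is a field with 5^3 = 125 elements since f is irreducible of degree 3.)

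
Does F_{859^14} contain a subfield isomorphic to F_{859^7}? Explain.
Yes: F_{859^7} is a subfield of F_{859^14}

F_{p^m} embeds in F_{p^n} iff m | n (since F_{p^n} is the splitting field of x^(p^n) - x, and F_{p^m} ⊂ F_{p^n} forces p^n to be a power of p^m, i.e. m | n; conversely if m | n then every root of x^(p^m) - x is a root of x^(p^n) - x). Here 7 | 14 (since 14 = 2·7), so F_{859^7} is a subfield of F_{859^14}, and [F_{859^14} : F_{859^7}] = 14/7 = 2.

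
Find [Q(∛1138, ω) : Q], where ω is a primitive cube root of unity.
[Q(∛1138, ω) : Q] = 6

[Q(∛1138):Q] = 3 (min poly x^3 - 1138, irreducible since 1138 is not a perfect cube). [Q(ω):Q] = 2 (min poly x^2 + x + 1). Since Q(∛1138) ⊂ R and ω ∉ R, we have ω ∉ Q(∛1138), so x^2 + x + 1 remains irreducible over Q(∛1138) and [Q(∛1138, ω) : Q(∛1138)] = 2. By the tower law, [Q(∛1138, ω) : Q] = 3 · 2 = 6. (In fact Q(∛1138, ω) is the splitting field of x^3 - 1138 over Q.)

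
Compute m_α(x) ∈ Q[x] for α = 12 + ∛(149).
m_α(x) = x^3 - 36x^2 + 432x - 1877

Set β = α - 12 = ∛(149), so β^3 = 149. Then (α - 12)^3 - 149 = 0, i.e. α is a root of g(x) = (x - 12)^3 - 149 = x^3 - 36x^2 + 432x - 1877. Since g(x) = h(x - 12) where h(x) = x^3 - 149, and h is irreducible over Q (because 149 is not a perfect cube, so h has no rational root, and a monic cubic with no rational root is irreducible), g is also irreducible (irreducibility is preserved under the substitution x → x - 12). Hence m_α(x) = x^3 - 36x^2 + 432x - 1877.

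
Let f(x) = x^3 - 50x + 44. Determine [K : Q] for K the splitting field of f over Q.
[K : Q] = 6

By the rational root test, any rational root of the monic integer polynomial f(x) = x^3 - 50x + 44 must be an integer dividing the constant term 44, i.e. one of ±{1, 2, 4, 11, 22, 44}. Evaluating: f(1) = -5, f(-1) = 93, f(2) = -48, f(-2) = 136, f(4) = -92, f(-4) = 180, f(11) = 825, f(-11) = -737, f(22) = 9592, f(-22) = -9504, f(44) = 83028, f(-44) = -82940; none is 0, so f has no rational root and is therefore irreducible over Q (a cubic with no linear factor over a field is irreducible). For an irreducible cubic, the Galois group is A_3 or S_3 according as the discriminant disc(f) = -4a^3 - 27b^2 = -4·(-50)^3 - 27·(44)^2 = 447728 is or is not a square in Q. Here disc(f) = 447728 is not a perfect square in Q, so the Galois group of f over Q is not contained in A_3 and must be all of S_3. The splitting field has degree |S_3| = 6 over Q, so [K : Q] = 6.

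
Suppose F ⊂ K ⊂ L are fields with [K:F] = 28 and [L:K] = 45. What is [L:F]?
[L:F] = 1260

The tower law says that for any tower of field extensions F ⊂ K ⊂ L with finite degrees, [L:F] = [L:K] · [K:F]. Here this gives [L:F] = 45 · 28 = 1260.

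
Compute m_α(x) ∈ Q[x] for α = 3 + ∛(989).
m_α(x) = x^3 - 9x^2 + 27x - 1016

Set β = α - 3 = ∛(989), so β^3 = 989. Then (α - 3)^3 - 989 = 0, i.e. α is a root of g(x) = (x - 3)^3 - 989 = x^3 - 9x^2 + 27x - 1016. Since g(x) = h(x - 3) where h(x) = x^3 - 989, and h is irreducible over Q (because 989 is not a perfect cube, so h has no rational root, and a monic cubic with no rational root is irreducible), g is also irreducible (irreducibility is preserved under the substitution x → x - 3). Hence m_α(x) = x^3 - 9x^2 + 27x - 1016.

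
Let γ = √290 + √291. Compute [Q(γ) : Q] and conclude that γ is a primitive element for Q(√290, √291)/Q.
[Q(γ) : Q] = 4 (equivalently, Q(γ) = Q(√290, √291))

Obviously Q(γ) ⊆ Q(√290, √291), and [Q(√290, √291):Q] = 4 (since 290, 291 are distinct squarefree integers > 1 with 84390 not a perfect square). To show equality we compute the minimal polynomial of γ. From γ = √290 + √291: γ^2 = 290 + 2√(84390) + 291 = 581 + 2√(84390), so γ^2 - 581 = 2√(84390); squaring, (γ^2 - 581)^2 = 4·84390, i.e. γ^4 - 1162γ^2 + 337561 - 337560 = 0, i.e. γ^4 - 1162γ^2 + 1 = 0. So γ is a root of x^4 - 1162x^2 + 1. This polynomial is irreducible over Q: it has no rational root (each ±√290 ± √291 is irrational), and any factorization into two quadratics over Q would force √(84390) ∈ Q (pairing opposite roots) or √290, √291 ∈ Q (other pairings), all impossible. Hence [Q(γ):Q] = 4 = [Q(√290, √291):Q], so Q(γ) = Q(√290, √291).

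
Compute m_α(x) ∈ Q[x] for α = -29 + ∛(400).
m_α(x) = x^3 + 87x^2 + 2523x + 23989

Set β = α + 29 = ∛(400), so β^3 = 400. Then (α + 29)^3 - 400 = 0, i.e. α is a root of g(x) = (x + 29)^3 - 400 = x^3 + 87x^2 + 2523x + 23989. Since g(x) = h(x + 29) where h(x) = x^3 - 400, and h is irreducible over Q (because 400 is not a perfect cube, so h has no rational root, and a monic cubic with no rational root is irreducible), g is also irreducible (irreducibility is preserved under the substitution x → x + 29). Hence m_α(x) = x^3 + 87x^2 + 2523x + 23989.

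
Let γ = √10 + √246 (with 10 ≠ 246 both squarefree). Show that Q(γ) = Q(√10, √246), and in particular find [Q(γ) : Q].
[Q(γ) : Q] = 4 (equivalently, Q(γ) = Q(√10, √246))

Obviously Q(γ) ⊆ Q(√10, √246), and [Q(√10, √246):Q] = 4 (since 10, 246 are distinct squarefree integers > 1 with 2460 not a perfect square). To show equality we compute the minimal polynomial of γ. From γ = √10 + √246: γ^2 = 10 + 2√(2460) + 246 = 256 + 2√(2460), so γ^2 - 256 = 2√(2460); squaring, (γ^2 - 256)^2 = 4·2460, i.e. γ^4 - 512γ^2 + 65536 - 9840 = 0, i.e. γ^4 - 512γ^2 + 55696 = 0. So γ is a root of x^4 - 512x^2 + 55696. This polynomial is irreducible over Q: it has no rational root (each ±√10 ± √246 is irrational), and any factorization into two quadratics over Q would force √(2460) ∈ Q (pairing opposite roots) or √10, √246 ∈ Q (other pairings), all impossible. Hence [Q(γ):Q] = 4 = [Q(√10, √246):Q], so Q(γ) = Q(√10, √246).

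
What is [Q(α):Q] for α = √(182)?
[Q(α):Q] = 2

[Q(α):Q] equals the degree of the minimal polynomial of α. Here α^2 = 182 and x^2 - 182 is irreducible (d = 182 is squarefree, ≠ 1, hence not a square), so deg(m_α) = 2. Thus [Q(α):Q] = 2.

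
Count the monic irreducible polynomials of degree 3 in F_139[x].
There are 895160 monic irreducible polynomials of degree 3 over F_139

Each element of F_{139^3} that lies in no proper subfield is a root of exactly one monic irreducible of degree 3 over F_139, and each such polynomial has 3 distinct roots in F_{139^3}. By Möbius inversion the count is N_139(3) = (1/3) Σ_{d|3} μ(3/d) · 139^d = (1/3)(μ(3)·139^1 + μ(1)·139^3) = 2685480/3 = 895160.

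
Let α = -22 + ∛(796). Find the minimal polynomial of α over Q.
m_α(x) = x^3 + 66x^2 + 1452x + 9852

Set β = α + 22 = ∛(796), so β^3 = 796. Then (α + 22)^3 - 796 = 0, i.e. α is a root of g(x) = (x + 22)^3 - 796 = x^3 + 66x^2 + 1452x + 9852. Since g(x) = h(x + 22) where h(x) = x^3 - 796, and h is irreducible over Q (because 796 is not a perfect cube, so h has no rational root, and a monic cubic with no rational root is irreducible), g is also irreducible (irreducibility is preserved under the substitution x → x + 22). Hence m_α(x) = x^3 + 66x^2 + 1452x + 9852.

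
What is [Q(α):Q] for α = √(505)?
[Q(α):Q] = 2

[Q(α):Q] equals the degree of the minimal polynomial of α. Here α^2 = 505 and x^2 - 505 is irreducible (d = 505 is squarefree, ≠ 1, hence not a square), so deg(m_α) = 2. Thus [Q(α):Q] = 2.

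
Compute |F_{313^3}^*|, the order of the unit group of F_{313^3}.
|F_{313^3}^*| = 30664296

F_{313^3} has 313^3 = 30664297 elements; its multiplicative group consists of all nonzero elements, so |F_{313^3}^*| = 30664297 - 1 = 30664296. (It is cyclic since any finite subgroup of the multiplicative group of a field is cyclic.)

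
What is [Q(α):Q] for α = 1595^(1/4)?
[Q(α):Q] = 4

α is a root of x^4 - 1595. By Eisenstein's criterion at the prime p = 5 (which divides the constant term 1595 but p^2 = 25 does not, since 1595 is squarefree), x^4 - 1595 is irreducible over Q. Hence [Q(α):Q] = 4.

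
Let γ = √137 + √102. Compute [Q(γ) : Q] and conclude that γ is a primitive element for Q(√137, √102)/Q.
[Q(γ) : Q] = 4 (equivalently, Q(γ) = Q(√137, √102))

Obviously Q(γ) ⊆ Q(√137, √102), and [Q(√137, √102):Q] = 4 (since 137, 102 are distinct squarefree integers > 1 with 13974 not a perfect square). To show equality we compute the minimal polynomial of γ. From γ = √137 + √102: γ^2 = 137 + 2√(13974) + 102 = 239 + 2√(13974), so γ^2 - 239 = 2√(13974); squaring, (γ^2 - 239)^2 = 4·13974, i.e. γ^4 - 478γ^2 + 57121 - 55896 = 0, i.e. γ^4 - 478γ^2 + 1225 = 0. So γ is a root of x^4 - 478x^2 + 1225. This polynomial is irreducible over Q: it has no rational root (each ±√137 ± √102 is irrational), and any factorization into two quadratics over Q would force √(13974) ∈ Q (pairing opposite roots) or √137, √102 ∈ Q (other pairings), all impossible. Hence [Q(γ):Q] = 4 = [Q(√137, √102):Q], so Q(γ) = Q(√137, √102).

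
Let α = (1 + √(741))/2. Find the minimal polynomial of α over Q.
m_α(x) = x^2 - x - 185

From 2α - 1 = √(741), squaring gives (2α - 1)^2 = 741, i.e. 4α^2 - 4α + 1 = 741, so α^2 - α + (1 - 741)/4 = 0. Since 741 ≡ 1 (mod 4), (1 - 741)/4 = -185 ∈ Z. The polynomial x^2 - x - 185 has discriminant 1 - 4·(-185) = 741, which is not a perfect square in Q (d = 741 is squarefree and ≠ 1), so x^2 - x - 185 is irreducible over Q. It is the minimal polynomial of α.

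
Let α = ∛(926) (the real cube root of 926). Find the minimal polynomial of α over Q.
m_α(x) = x^3 - 926

α satisfies α^3 = 926, so x^3 - 926 annihilates α. By the rational root test, a rational root p/q (in lowest terms) of x^3 - 926 would satisfy p^3 = 926 q^3, forcing q = 1 and p^3 = 926; but 926 is not a perfect cube, contradiction. A monic cubic over Q with no rational root is irreducible (any nontrivial factorization would include a linear factor). Hence x^3 - 926 is the minimal polynomial of α, and in particular [Q(α):Q] = 3.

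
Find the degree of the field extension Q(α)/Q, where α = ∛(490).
[Q(α):Q] = 3

The minimal polynomial of α is x^3 - 490, irreducible over Q since 490 is not a perfect cube (so x^3 - 490 has no rational root). Hence [Q(α):Q] = deg(m_α) = 3.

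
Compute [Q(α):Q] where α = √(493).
[Q(α):Q] = 2

[Q(α):Q] equals the degree of the minimal polynomial of α. Here α^2 = 493 and x^2 - 493 is irreducible (d = 493 is squarefree, ≠ 1, hence not a square), so deg(m_α) = 2. Thus [Q(α):Q] = 2.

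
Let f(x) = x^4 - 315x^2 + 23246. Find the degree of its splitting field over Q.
[K : Q] = 4

Solving the quadratic in x^2: x^2 = (315 ± √(315^2 - 4·23246))/2 = (315 ± √6241)/2 = (315 ± 79)/2, giving x^2 = 118 or x^2 = 197. So f(x) = (x^2 - 118)(x^2 - 197) and the roots of f are ±√118, ±√197. Hence the splitting field is K = Q(√118, √197). Since 118 and 197 are distinct squarefree integers > 1, their product 23246 is not a perfect square, so √197 ∉ Q(√118). By the tower law [K:Q] = [Q(√118,√197):Q(√118)] · [Q(√118):Q] = 2 · 2 = 4.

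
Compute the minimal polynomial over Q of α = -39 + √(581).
m_α(x) = x^2 + 78x + 940

From α + 39 = √(581), squaring gives (α + 39)^2 = 581, i.e. α^2 + 78α + 1521 = 581, so α^2 + 78α + 940 = 0. The discriminant of x^2 + 78x + 940 is (78)^2 - 4·(940) = 6084 - 3760 = 2324, and 4·(581) is not a perfect square in Q since 581 is squarefree and ≠ 1. Hence x^2 + 78x + 940 is irreducible over Q and is the minimal polynomial of α.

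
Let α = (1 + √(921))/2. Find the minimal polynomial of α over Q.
m_α(x) = x^2 - x - 230

From 2α - 1 = √(921), squaring gives (2α - 1)^2 = 921, i.e. 4α^2 - 4α + 1 = 921, so α^2 - α + (1 - 921)/4 = 0. Since 921 ≡ 1 (mod 4), (1 - 921)/4 = -230 ∈ Z. The polynomial x^2 - x - 230 has discriminant 1 - 4·(-230) = 921, which is not a perfect square in Q (d = 921 is squarefree and ≠ 1), so x^2 - x - 230 is irreducible over Q. It is the minimal polynomial of α.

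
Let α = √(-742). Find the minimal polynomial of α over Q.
m_α(x) = x^2 + 742

α satisfies α^2 + 742 = 0, so x^2 + 742 annihilates α. Since d = -742 is squarefree and ≠ 1, it is not a perfect square in Q, so x^2 + 742 has no rational root and is therefore irreducible over Q (a degree-2 polynomial over a field is irreducible iff it has no root). Hence m_α(x) = x^2 + 742.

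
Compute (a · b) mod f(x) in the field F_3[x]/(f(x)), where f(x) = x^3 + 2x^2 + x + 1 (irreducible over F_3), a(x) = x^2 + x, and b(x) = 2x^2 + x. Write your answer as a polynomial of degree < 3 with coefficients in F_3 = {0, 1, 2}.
a · b ≡ x^2 + 2x + 1 (mod f(x))

Multiply in F_3[x]: a(x)·b(x) = (x^2 + x)·(2x^2 + x) = 2x^4 + x^2. This has degree ≥ 3, so divide by f(x) over F_3: 2x^4 + x^2 = (2x + 2)·(x^3 + 2x^2 + x + 1) + (x^2 + 2x + 1). Hence a·b ≡ x^2 + 2x + 1 (mod f). (F_3[x]/(f) is a field with 3^3 = 27 elements since f is irreducible of degree 3.)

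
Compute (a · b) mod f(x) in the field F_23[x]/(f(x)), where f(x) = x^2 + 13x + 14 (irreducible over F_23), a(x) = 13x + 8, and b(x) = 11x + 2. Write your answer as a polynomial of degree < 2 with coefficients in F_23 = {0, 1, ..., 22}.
a · b ≡ 3x + 15 (mod f(x))

Multiply in F_23[x]: a(x)·b(x) = (13x + 8)·(11x + 2) = 5x^2 + 22x + 16. This has degree ≥ 2, so divide by f(x) over F_23: 5x^2 + 22x + 16 = (5)·(x^2 + 13x + 14) + (3x + 15). Hence a·b ≡ 3x + 15 (mod f). (F_23[x]/(f) is a field with 23^2 = 529 elements since f is irreducible of degree 2.)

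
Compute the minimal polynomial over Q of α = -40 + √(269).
m_α(x) = x^2 + 80x + 1331

From α + 40 = √(269), squaring gives (α + 40)^2 = 269, i.e. α^2 + 80α + 1600 = 269, so α^2 + 80α + 1331 = 0. The discriminant of x^2 + 80x + 1331 is (80)^2 - 4·(1331) = 6400 - 5324 = 1076, and 4·(269) is not a perfect square in Q since 269 is squarefree and ≠ 1. Hence x^2 + 80x + 1331 is irreducible over Q and is the minimal polynomial of α.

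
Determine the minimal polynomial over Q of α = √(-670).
m_α(x) = x^2 + 670

α satisfies α^2 + 670 = 0, so x^2 + 670 annihilates α. Since d = -670 is squarefree and ≠ 1, it is not a perfect square in Q, so x^2 + 670 has no rational root and is therefore irreducible over Q (a degree-2 polynomial over a field is irreducible iff it has no root). Hence m_α(x) = x^2 + 670.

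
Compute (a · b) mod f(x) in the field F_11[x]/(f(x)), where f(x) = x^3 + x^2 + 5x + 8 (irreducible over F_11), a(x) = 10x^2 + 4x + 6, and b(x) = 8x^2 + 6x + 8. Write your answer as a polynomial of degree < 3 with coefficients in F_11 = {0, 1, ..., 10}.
a · b ≡ 4x^2 + 6x + 7 (mod f(x))

Multiply in F_11[x]: a(x)·b(x) = (10x^2 + 4x + 6)·(8x^2 + 6x + 8) = 3x^4 + 4x^3 + 9x^2 + 2x + 4. This has degree ≥ 3, so divide by f(x) over F_11: 3x^4 + 4x^3 + 9x^2 + 2x + 4 = (3x + 1)·(x^3 + x^2 + 5x + 8) + (4x^2 + 6x + 7). Hence a·b ≡ 4x^2 + 6x + 7 (mod f). (F_11[x]/(f) is a field with 11^3 = 1331 elements since f is irreducible of degree 3.)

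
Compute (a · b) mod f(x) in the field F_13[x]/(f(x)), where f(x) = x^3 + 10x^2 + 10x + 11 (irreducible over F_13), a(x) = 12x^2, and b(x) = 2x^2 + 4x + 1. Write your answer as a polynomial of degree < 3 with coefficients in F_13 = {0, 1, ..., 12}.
a · b ≡ 2x^2 + 5x + 6 (mod f(x))

Multiply in F_13[x]: a(x)·b(x) = (12x^2)·(2x^2 + 4x + 1) = 11x^4 + 9x^3 + 12x^2. This has degree ≥ 3, so divide by f(x) over F_13: 11x^4 + 9x^3 + 12x^2 = (11x + 3)·(x^3 + 10x^2 + 10x + 11) + (2x^2 + 5x + 6). Hence a·b ≡ 2x^2 + 5x + 6 (mod f). (F_13[x]/(f) is a field with 13^3 = 2197 elements since f is irreducible of degree 3.)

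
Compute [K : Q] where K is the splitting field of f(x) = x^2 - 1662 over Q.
[K : Q] = 2

f(x) = x^2 - 1662 factors as (x - √1662)(x + √1662). The splitting field is K = Q(√1662). Since 1662 is squarefree and > 1, it is not a perfect square, so x^2 - 1662 is irreducible over Q and [Q(√1662) : Q] = 2. Hence [K : Q] = 2.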